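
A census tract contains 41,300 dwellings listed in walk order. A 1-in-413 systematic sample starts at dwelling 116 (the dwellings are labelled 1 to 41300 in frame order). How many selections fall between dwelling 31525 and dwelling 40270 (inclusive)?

k = 413
First selection ≥ 31525: 116 + ⌈(31525−116)/413⌉·413 = 116 + 77×413 = 31917
Last selection ≤ 40270: 116 + ⌊(40270−116)/413⌋·413 = 116 + 97×413 = 40177
Count = 97 − 77 + 1 = 21

21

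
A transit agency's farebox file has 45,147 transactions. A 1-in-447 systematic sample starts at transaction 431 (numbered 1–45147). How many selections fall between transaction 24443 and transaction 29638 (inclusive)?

12

k = 447
First selection ≥ 24443: 431 + ⌈(24443−431)/447⌉·447 = 431 + 54×447 = 24569
Last selection ≤ 29638: 431 + ⌊(29638−431)/447⌋·447 = 431 + 65×447 = 29486
Count = 65 − 54 + 1 = 12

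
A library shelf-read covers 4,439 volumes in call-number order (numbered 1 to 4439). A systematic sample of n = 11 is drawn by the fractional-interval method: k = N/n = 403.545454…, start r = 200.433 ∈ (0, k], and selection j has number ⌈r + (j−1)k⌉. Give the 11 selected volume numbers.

j=1: r + 0k = 200.433 → ⌈·⌉ = 201
j=2: r + 1k = 603.978454… → ⌈·⌉ = 604
j=3: r + 2k = 1007.523909… → ⌈·⌉ = 1008
j=4: r + 3k = 1411.069363… → ⌈·⌉ = 1412
j=5: r + 4k = 1814.614818… → ⌈·⌉ = 1815
j=6: r + 5k = 2218.160272… → ⌈·⌉ = 2219
j=7: r + 6k = 2621.705727… → ⌈·⌉ = 2622
j=8: r + 7k = 3025.251181… → ⌈·⌉ = 3026
j=9: r + 8k = 3428.796636… → ⌈·⌉ = 3429
j=10: r + 9k = 3832.342090… → ⌈·⌉ = 3833
j=11: r + 10k = 4235.887545… → ⌈·⌉ = 4236

201, 604, 1008, 1412, 1815, 2219, 2622, 3026, 3429, 3833, 4236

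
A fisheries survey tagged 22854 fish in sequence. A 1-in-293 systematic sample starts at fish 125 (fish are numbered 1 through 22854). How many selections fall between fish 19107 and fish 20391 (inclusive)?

5

k = 293
First selection ≥ 19107: 125 + ⌈(19107−125)/293⌉·293 = 125 + 65×293 = 19170
Last selection ≤ 20391: 125 + ⌊(20391−125)/293⌋·293 = 125 + 69×293 = 20342
Count = 69 − 65 + 1 = 5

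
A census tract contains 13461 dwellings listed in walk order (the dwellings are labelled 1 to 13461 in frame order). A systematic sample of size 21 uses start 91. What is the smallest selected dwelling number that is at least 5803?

5860

k = 13461/21 = 641
Steps past start: ⌈(5803 − 91)/641⌉ = ⌈5712/641⌉ = 9
Selected dwelling: 91 + 9×641 = 5860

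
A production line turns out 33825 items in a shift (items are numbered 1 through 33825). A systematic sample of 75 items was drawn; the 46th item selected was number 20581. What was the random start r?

k = 33825/75 = 451
r = 20581 − (46−1)×451 = 20581 − 20295 = 286

286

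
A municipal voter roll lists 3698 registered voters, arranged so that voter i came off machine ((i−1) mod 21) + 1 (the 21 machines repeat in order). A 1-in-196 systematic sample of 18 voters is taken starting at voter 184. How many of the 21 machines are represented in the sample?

Consecutive selections differ by k = 196, so their machine numbers differ by 196 mod 21 = 7.
gcd(196, 21) = 7, so the sample visits 21/7 = 3 distinct residues mod 21.
Start 184 is machine 16; the machines hit are 2, 9, 16.

3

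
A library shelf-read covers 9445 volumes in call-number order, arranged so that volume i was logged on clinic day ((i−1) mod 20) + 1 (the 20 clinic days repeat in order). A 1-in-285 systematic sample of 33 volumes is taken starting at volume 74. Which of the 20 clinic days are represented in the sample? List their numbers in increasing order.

Consecutive selections differ by k = 285, so their clinic day numbers differ by 285 mod 20 = 5.
gcd(285, 20) = 5, so the sample visits 20/5 = 4 distinct residues mod 20.
Start 74 is clinic day 14; the clinic days hit are 4, 9, 14, 19.

4, 9, 14, 19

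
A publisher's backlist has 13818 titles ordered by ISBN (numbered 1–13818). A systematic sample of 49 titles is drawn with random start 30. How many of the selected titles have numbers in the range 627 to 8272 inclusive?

k = 13818/49 = 282
First selection ≥ 627: 30 + ⌈(627−30)/282⌉·282 = 30 + 3×282 = 876
Last selection ≤ 8272: 30 + ⌊(8272−30)/282⌋·282 = 30 + 29×282 = 8208
Count = 29 − 3 + 1 = 27

27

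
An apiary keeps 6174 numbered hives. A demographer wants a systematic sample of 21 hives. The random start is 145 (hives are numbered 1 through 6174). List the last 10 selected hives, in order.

3379, 3673, 3967, 4261, 4555, 4849, 5143, 5437, 5731, 6025

k = N/n = 6174/21 = 294
12th selection = 145 + 11×294 = 3379
13th: 3379 + 294 = 3673
14th: 3673 + 294 = 3967
15th: 3967 + 294 = 4261
16th: 4261 + 294 = 4555
17th: 4555 + 294 = 4849
18th: 4849 + 294 = 5143
19th: 5143 + 294 = 5437
20th: 5437 + 294 = 5731
21st: 5731 + 294 = 6025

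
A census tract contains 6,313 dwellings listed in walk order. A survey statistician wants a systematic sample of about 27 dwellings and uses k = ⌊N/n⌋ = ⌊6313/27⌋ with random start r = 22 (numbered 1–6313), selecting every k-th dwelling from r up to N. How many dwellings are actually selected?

k = ⌊6313/27⌋ = 233
Achieved size = ⌊(6313 − 22)/233⌋ + 1 = ⌊6291/233⌋ + 1 = 27 + 1 = 28
(last selection: 22 + 27×233 = 6313 ≤ 6313; next would be 6546 > 6313)

28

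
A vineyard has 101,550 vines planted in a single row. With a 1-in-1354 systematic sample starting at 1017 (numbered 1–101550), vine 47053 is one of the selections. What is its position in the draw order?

k = 1354
position = (47053 − 1017)/1354 + 1 = 46036/1354 + 1 = 34 + 1 = 35

35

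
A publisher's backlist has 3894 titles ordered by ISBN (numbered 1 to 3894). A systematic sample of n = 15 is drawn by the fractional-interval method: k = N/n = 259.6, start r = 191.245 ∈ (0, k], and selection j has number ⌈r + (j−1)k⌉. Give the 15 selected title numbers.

j=1: r + 0k = 191.245 → ⌈·⌉ = 192
j=2: r + 1k = 450.845 → ⌈·⌉ = 451
j=3: r + 2k = 710.445 → ⌈·⌉ = 711
j=4: r + 3k = 970.045 → ⌈·⌉ = 971
j=5: r + 4k = 1229.645 → ⌈·⌉ = 1230
j=6: r + 5k = 1489.245 → ⌈·⌉ = 1490
j=7: r + 6k = 1748.845 → ⌈·⌉ = 1749
j=8: r + 7k = 2008.445 → ⌈·⌉ = 2009
j=9: r + 8k = 2268.045 → ⌈·⌉ = 2269
j=10: r + 9k = 2527.645 → ⌈·⌉ = 2528
j=11: r + 10k = 2787.245 → ⌈·⌉ = 2788
j=12: r + 11k = 3046.845 → ⌈·⌉ = 3047
j=13: r + 12k = 3306.445 → ⌈·⌉ = 3307
j=14: r + 13k = 3566.045 → ⌈·⌉ = 3567
j=15: r + 14k = 3825.645 → ⌈·⌉ = 3826

192, 451, 711, 971, 1230, 1490, 1749, 2009, 2269, 2528, 2788, 3047, 3307, 3567, 3826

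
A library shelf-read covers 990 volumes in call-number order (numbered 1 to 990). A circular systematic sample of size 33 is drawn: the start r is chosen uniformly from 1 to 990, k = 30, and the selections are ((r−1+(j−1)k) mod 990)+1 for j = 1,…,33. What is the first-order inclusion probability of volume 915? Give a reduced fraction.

For each position j, as r ranges over 1…990 the j-th selection hits every volume exactly once, so volume 915 is selected for exactly 33 of the 990 starts.
Inclusion probability = 33/990 = 1/30.

1/30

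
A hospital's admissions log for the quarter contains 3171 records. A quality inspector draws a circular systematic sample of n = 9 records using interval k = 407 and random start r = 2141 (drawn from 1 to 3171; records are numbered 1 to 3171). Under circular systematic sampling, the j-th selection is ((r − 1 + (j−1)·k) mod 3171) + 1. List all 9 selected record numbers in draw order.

Selection 1: 2141
Selection 2: 2141 + 407 = 2548
Selection 3: 2548 + 407 = 2955
Selection 4: 2955 + 407 = 3362 → 3362 − 3171 = 191
Selection 5: 191 + 407 = 598
Selection 6: 598 + 407 = 1005
Selection 7: 1005 + 407 = 1412
Selection 8: 1412 + 407 = 1819
Selection 9: 1819 + 407 = 2226

2141, 2548, 2955, 191, 598, 1005, 1412, 1819, 2226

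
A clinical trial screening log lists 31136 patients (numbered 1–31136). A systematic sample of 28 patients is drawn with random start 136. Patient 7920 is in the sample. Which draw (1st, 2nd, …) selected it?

k = 31136/28 = 1112
position = (7920 − 136)/1112 + 1 = 7784/1112 + 1 = 7 + 1 = 8

8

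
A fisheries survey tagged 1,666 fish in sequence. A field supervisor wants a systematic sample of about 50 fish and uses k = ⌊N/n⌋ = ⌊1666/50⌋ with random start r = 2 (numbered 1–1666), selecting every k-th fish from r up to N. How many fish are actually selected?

k = ⌊1666/50⌋ = 33
Achieved size = ⌊(1666 − 2)/33⌋ + 1 = ⌊1664/33⌋ + 1 = 50 + 1 = 51
(last selection: 2 + 50×33 = 1652 ≤ 1666; next would be 1685 > 1666)

51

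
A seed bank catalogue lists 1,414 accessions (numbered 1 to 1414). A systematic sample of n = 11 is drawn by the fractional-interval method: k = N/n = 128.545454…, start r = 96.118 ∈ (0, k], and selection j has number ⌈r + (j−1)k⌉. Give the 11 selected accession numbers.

j=1: r + 0k = 96.118 → ⌈·⌉ = 97
j=2: r + 1k = 224.663454… → ⌈·⌉ = 225
j=3: r + 2k = 353.208909… → ⌈·⌉ = 354
j=4: r + 3k = 481.754363… → ⌈·⌉ = 482
j=5: r + 4k = 610.299818… → ⌈·⌉ = 611
j=6: r + 5k = 738.845272… → ⌈·⌉ = 739
j=7: r + 6k = 867.390727… → ⌈·⌉ = 868
j=8: r + 7k = 995.936181… → ⌈·⌉ = 996
j=9: r + 8k = 1124.481636… → ⌈·⌉ = 1125
j=10: r + 9k = 1253.027090… → ⌈·⌉ = 1254
j=11: r + 10k = 1381.572545… → ⌈·⌉ = 1382

97, 225, 354, 482, 611, 739, 868, 996, 1125, 1254, 1382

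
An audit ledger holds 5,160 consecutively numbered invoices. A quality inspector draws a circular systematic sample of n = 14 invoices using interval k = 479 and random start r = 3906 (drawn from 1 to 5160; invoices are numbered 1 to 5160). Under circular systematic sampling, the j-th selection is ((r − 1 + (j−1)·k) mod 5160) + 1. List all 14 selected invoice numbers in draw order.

Selection 1: 3906
Selection 2: 3906 + 479 = 4385
Selection 3: 4385 + 479 = 4864
Selection 4: 4864 + 479 = 5343 → 5343 − 5160 = 183
Selection 5: 183 + 479 = 662
Selection 6: 662 + 479 = 1141
Selection 7: 1141 + 479 = 1620
Selection 8: 1620 + 479 = 2099
Selection 9: 2099 + 479 = 2578
Selection 10: 2578 + 479 = 3057
Selection 11: 3057 + 479 = 3536
Selection 12: 3536 + 479 = 4015
Selection 13: 4015 + 479 = 4494
Selection 14: 4494 + 479 = 4973

3906, 4385, 4864, 183, 662, 1141, 1620, 2099, 2578, 3057, 3536, 4015, 4494, 4973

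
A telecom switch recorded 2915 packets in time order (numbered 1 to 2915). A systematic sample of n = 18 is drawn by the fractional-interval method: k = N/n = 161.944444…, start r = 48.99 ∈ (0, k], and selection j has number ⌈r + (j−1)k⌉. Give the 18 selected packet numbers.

j=1: r + 0k = 48.99 → ⌈·⌉ = 49
j=2: r + 1k = 210.934444… → ⌈·⌉ = 211
j=3: r + 2k = 372.878888… → ⌈·⌉ = 373
j=4: r + 3k = 534.823333… → ⌈·⌉ = 535
j=5: r + 4k = 696.767777… → ⌈·⌉ = 697
j=6: r + 5k = 858.712222… → ⌈·⌉ = 859
j=7: r + 6k = 1020.656666… → ⌈·⌉ = 1021
j=8: r + 7k = 1182.601111… → ⌈·⌉ = 1183
j=9: r + 8k = 1344.545555… → ⌈·⌉ = 1345
j=10: r + 9k = 1506.49 → ⌈·⌉ = 1507
j=11: r + 10k = 1668.434444… → ⌈·⌉ = 1669
j=12: r + 11k = 1830.378888… → ⌈·⌉ = 1831
j=13: r + 12k = 1992.323333… → ⌈·⌉ = 1993
j=14: r + 13k = 2154.267777… → ⌈·⌉ = 2155
j=15: r + 14k = 2316.212222… → ⌈·⌉ = 2317
j=16: r + 15k = 2478.156666… → ⌈·⌉ = 2479
j=17: r + 16k = 2640.101111… → ⌈·⌉ = 2641
j=18: r + 17k = 2802.045555… → ⌈·⌉ = 2803

49, 211, 373, 535, 697, 859, 1021, 1183, 1345, 1507, 1669, 1831, 1993, 2155, 2317, 2479, 2641, 2803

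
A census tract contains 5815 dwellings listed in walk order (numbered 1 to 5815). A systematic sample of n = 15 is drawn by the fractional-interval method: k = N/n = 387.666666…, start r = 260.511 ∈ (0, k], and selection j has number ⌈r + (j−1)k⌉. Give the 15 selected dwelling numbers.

261, 649, 1036, 1424, 1812, 2199, 2587, 2975, 3362, 3750, 4138, 4525, 4913, 5301, 5688

j=1: r + 0k = 260.511 → ⌈·⌉ = 261
j=2: r + 1k = 648.177666… → ⌈·⌉ = 649
j=3: r + 2k = 1035.844333… → ⌈·⌉ = 1036
j=4: r + 3k = 1423.511 → ⌈·⌉ = 1424
j=5: r + 4k = 1811.177666… → ⌈·⌉ = 1812
j=6: r + 5k = 2198.844333… → ⌈·⌉ = 2199
j=7: r + 6k = 2586.511 → ⌈·⌉ = 2587
j=8: r + 7k = 2974.177666… → ⌈·⌉ = 2975
j=9: r + 8k = 3361.844333… → ⌈·⌉ = 3362
j=10: r + 9k = 3749.511 → ⌈·⌉ = 3750
j=11: r + 10k = 4137.177666… → ⌈·⌉ = 4138
j=12: r + 11k = 4524.844333… → ⌈·⌉ = 4525
j=13: r + 12k = 4912.511 → ⌈·⌉ = 4913
j=14: r + 13k = 5300.177666… → ⌈·⌉ = 5301
j=15: r + 14k = 5687.844333… → ⌈·⌉ = 5688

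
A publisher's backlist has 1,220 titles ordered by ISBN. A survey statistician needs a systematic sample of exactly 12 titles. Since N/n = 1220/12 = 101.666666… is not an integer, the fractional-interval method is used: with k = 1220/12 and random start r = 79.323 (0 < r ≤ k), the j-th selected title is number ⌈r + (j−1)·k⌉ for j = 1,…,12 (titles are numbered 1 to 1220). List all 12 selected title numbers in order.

j=1: r + 0k = 79.323 → ⌈·⌉ = 80
j=2: r + 1k = 180.989666… → ⌈·⌉ = 181
j=3: r + 2k = 282.656333… → ⌈·⌉ = 283
j=4: r + 3k = 384.323 → ⌈·⌉ = 385
j=5: r + 4k = 485.989666… → ⌈·⌉ = 486
j=6: r + 5k = 587.656333… → ⌈·⌉ = 588
j=7: r + 6k = 689.323 → ⌈·⌉ = 690
j=8: r + 7k = 790.989666… → ⌈·⌉ = 791
j=9: r + 8k = 892.656333… → ⌈·⌉ = 893
j=10: r + 9k = 994.323 → ⌈·⌉ = 995
j=11: r + 10k = 1095.989666… → ⌈·⌉ = 1096
j=12: r + 11k = 1197.656333… → ⌈·⌉ = 1198

80, 181, 283, 385, 486, 588, 690, 791, 893, 995, 1096, 1198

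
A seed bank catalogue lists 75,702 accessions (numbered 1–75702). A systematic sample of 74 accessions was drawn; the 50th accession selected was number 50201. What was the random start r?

74

k = 75702/74 = 1023
r = 50201 − (50−1)×1023 = 50201 − 50127 = 74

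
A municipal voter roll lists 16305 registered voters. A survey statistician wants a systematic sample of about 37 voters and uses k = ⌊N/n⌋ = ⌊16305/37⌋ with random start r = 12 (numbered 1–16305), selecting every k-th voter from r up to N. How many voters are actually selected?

38

k = ⌊16305/37⌋ = 440
Achieved size = ⌊(16305 − 12)/440⌋ + 1 = ⌊16293/440⌋ + 1 = 37 + 1 = 38
(last selection: 12 + 37×440 = 16292 ≤ 16305; next would be 16732 > 16305)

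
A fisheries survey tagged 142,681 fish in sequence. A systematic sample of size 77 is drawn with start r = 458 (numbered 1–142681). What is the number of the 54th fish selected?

98667

k = 142681/77 = 1853
54th selection = r + (54−1)·k = 458 + 53×1853 = 458 + 98209 = 98667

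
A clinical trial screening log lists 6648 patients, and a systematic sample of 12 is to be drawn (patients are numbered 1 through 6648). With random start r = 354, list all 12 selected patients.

354, 908, 1462, 2016, 2570, 3124, 3678, 4232, 4786, 5340, 5894, 6448

k = N/n = 6648/12 = 554
patient 1: 354
patient 2: 354 + 554 = 908
patient 3: 908 + 554 = 1462
patient 4: 1462 + 554 = 2016
patient 5: 2016 + 554 = 2570
patient 6: 2570 + 554 = 3124
patient 7: 3124 + 554 = 3678
patient 8: 3678 + 554 = 4232
patient 9: 4232 + 554 = 4786
patient 10: 4786 + 554 = 5340
patient 11: 5340 + 554 = 5894
patient 12: 5894 + 554 = 6448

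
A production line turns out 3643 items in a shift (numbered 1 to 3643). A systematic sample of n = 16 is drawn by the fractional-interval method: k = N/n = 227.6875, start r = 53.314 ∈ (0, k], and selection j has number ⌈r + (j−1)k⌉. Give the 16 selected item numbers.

j=1: r + 0k = 53.314 → ⌈·⌉ = 54
j=2: r + 1k = 281.0015 → ⌈·⌉ = 282
j=3: r + 2k = 508.689 → ⌈·⌉ = 509
j=4: r + 3k = 736.3765 → ⌈·⌉ = 737
j=5: r + 4k = 964.064 → ⌈·⌉ = 965
j=6: r + 5k = 1191.7515 → ⌈·⌉ = 1192
j=7: r + 6k = 1419.439 → ⌈·⌉ = 1420
j=8: r + 7k = 1647.1265 → ⌈·⌉ = 1648
j=9: r + 8k = 1874.814 → ⌈·⌉ = 1875
j=10: r + 9k = 2102.5015 → ⌈·⌉ = 2103
j=11: r + 10k = 2330.189 → ⌈·⌉ = 2331
j=12: r + 11k = 2557.8765 → ⌈·⌉ = 2558
j=13: r + 12k = 2785.564 → ⌈·⌉ = 2786
j=14: r + 13k = 3013.2515 → ⌈·⌉ = 3014
j=15: r + 14k = 3240.939 → ⌈·⌉ = 3241
j=16: r + 15k = 3468.6265 → ⌈·⌉ = 3469

54, 282, 509, 737, 965, 1192, 1420, 1648, 1875, 2103, 2331, 2558, 2786, 3014, 3241, 3469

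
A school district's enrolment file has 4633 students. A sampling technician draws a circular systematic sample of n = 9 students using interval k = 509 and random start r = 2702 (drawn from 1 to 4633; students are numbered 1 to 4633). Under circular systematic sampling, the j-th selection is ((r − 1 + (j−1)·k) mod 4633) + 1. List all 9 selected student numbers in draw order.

Selection 1: 2702
Selection 2: 2702 + 509 = 3211
Selection 3: 3211 + 509 = 3720
Selection 4: 3720 + 509 = 4229
Selection 5: 4229 + 509 = 4738 → 4738 − 4633 = 105
Selection 6: 105 + 509 = 614
Selection 7: 614 + 509 = 1123
Selection 8: 1123 + 509 = 1632
Selection 9: 1632 + 509 = 2141

2702, 3211, 3720, 4229, 105, 614, 1123, 1632, 2141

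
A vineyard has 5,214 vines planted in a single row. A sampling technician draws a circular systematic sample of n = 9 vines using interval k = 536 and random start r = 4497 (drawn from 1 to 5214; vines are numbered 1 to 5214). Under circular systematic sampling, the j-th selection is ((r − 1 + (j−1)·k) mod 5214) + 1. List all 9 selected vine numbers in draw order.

4497, 5033, 355, 891, 1427, 1963, 2499, 3035, 3571

Selection 1: 4497
Selection 2: 4497 + 536 = 5033
Selection 3: 5033 + 536 = 5569 → 5569 − 5214 = 355
Selection 4: 355 + 536 = 891
Selection 5: 891 + 536 = 1427
Selection 6: 1427 + 536 = 1963
Selection 7: 1963 + 536 = 2499
Selection 8: 2499 + 536 = 3035
Selection 9: 3035 + 536 = 3571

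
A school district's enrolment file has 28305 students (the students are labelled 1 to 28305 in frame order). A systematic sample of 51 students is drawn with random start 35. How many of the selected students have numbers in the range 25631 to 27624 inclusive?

3

k = 28305/51 = 555
First selection ≥ 25631: 35 + ⌈(25631−35)/555⌉·555 = 35 + 47×555 = 26120
Last selection ≤ 27624: 35 + ⌊(27624−35)/555⌋·555 = 35 + 49×555 = 27230
Count = 49 − 47 + 1 = 3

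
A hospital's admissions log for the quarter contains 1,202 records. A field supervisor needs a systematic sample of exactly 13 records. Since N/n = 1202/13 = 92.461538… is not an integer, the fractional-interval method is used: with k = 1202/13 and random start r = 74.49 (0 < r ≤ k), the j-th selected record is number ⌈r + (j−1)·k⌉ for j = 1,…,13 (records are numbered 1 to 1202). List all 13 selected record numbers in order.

j=1: r + 0k = 74.49 → ⌈·⌉ = 75
j=2: r + 1k = 166.951538… → ⌈·⌉ = 167
j=3: r + 2k = 259.413076… → ⌈·⌉ = 260
j=4: r + 3k = 351.874615… → ⌈·⌉ = 352
j=5: r + 4k = 444.336153… → ⌈·⌉ = 445
j=6: r + 5k = 536.797692… → ⌈·⌉ = 537
j=7: r + 6k = 629.259230… → ⌈·⌉ = 630
j=8: r + 7k = 721.720769… → ⌈·⌉ = 722
j=9: r + 8k = 814.182307… → ⌈·⌉ = 815
j=10: r + 9k = 906.643846… → ⌈·⌉ = 907
j=11: r + 10k = 999.105384… → ⌈·⌉ = 1000
j=12: r + 11k = 1091.566923… → ⌈·⌉ = 1092
j=13: r + 12k = 1184.028461… → ⌈·⌉ = 1185

75, 167, 260, 352, 445, 537, 630, 722, 815, 907, 1000, 1092, 1185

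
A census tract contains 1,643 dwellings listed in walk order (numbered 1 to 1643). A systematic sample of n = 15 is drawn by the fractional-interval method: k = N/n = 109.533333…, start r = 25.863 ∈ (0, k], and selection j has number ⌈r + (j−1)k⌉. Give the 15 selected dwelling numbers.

j=1: r + 0k = 25.863 → ⌈·⌉ = 26
j=2: r + 1k = 135.396333… → ⌈·⌉ = 136
j=3: r + 2k = 244.929666… → ⌈·⌉ = 245
j=4: r + 3k = 354.463 → ⌈·⌉ = 355
j=5: r + 4k = 463.996333… → ⌈·⌉ = 464
j=6: r + 5k = 573.529666… → ⌈·⌉ = 574
j=7: r + 6k = 683.063 → ⌈·⌉ = 684
j=8: r + 7k = 792.596333… → ⌈·⌉ = 793
j=9: r + 8k = 902.129666… → ⌈·⌉ = 903
j=10: r + 9k = 1011.663 → ⌈·⌉ = 1012
j=11: r + 10k = 1121.196333… → ⌈·⌉ = 1122
j=12: r + 11k = 1230.729666… → ⌈·⌉ = 1231
j=13: r + 12k = 1340.263 → ⌈·⌉ = 1341
j=14: r + 13k = 1449.796333… → ⌈·⌉ = 1450
j=15: r + 14k = 1559.329666… → ⌈·⌉ = 1560

26, 136, 245, 355, 464, 574, 684, 793, 903, 1012, 1122, 1231, 1341, 1450, 1560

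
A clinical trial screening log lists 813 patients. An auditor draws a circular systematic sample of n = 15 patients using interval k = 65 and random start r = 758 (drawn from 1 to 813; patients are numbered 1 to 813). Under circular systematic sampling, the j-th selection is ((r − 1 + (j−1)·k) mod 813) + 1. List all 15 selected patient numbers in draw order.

Selection 1: 758
Selection 2: 758 + 65 = 823 → 823 − 813 = 10
Selection 3: 10 + 65 = 75
Selection 4: 75 + 65 = 140
Selection 5: 140 + 65 = 205
Selection 6: 205 + 65 = 270
Selection 7: 270 + 65 = 335
Selection 8: 335 + 65 = 400
Selection 9: 400 + 65 = 465
Selection 10: 465 + 65 = 530
Selection 11: 530 + 65 = 595
Selection 12: 595 + 65 = 660
Selection 13: 660 + 65 = 725
Selection 14: 725 + 65 = 790
Selection 15: 790 + 65 = 855 → 855 − 813 = 42

758, 10, 75, 140, 205, 270, 335, 400, 465, 530, 595, 660, 725, 790, 42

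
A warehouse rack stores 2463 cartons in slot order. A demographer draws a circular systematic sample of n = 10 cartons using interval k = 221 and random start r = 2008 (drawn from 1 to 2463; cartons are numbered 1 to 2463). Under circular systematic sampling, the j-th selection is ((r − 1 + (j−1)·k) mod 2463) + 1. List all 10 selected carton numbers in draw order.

2008, 2229, 2450, 208, 429, 650, 871, 1092, 1313, 1534

Selection 1: 2008
Selection 2: 2008 + 221 = 2229
Selection 3: 2229 + 221 = 2450
Selection 4: 2450 + 221 = 2671 → 2671 − 2463 = 208
Selection 5: 208 + 221 = 429
Selection 6: 429 + 221 = 650
Selection 7: 650 + 221 = 871
Selection 8: 871 + 221 = 1092
Selection 9: 1092 + 221 = 1313
Selection 10: 1313 + 221 = 1534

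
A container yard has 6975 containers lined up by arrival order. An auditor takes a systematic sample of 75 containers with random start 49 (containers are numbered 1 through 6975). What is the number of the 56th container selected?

5164

k = 6975/75 = 93
56th selection = r + (56−1)·k = 49 + 55×93 = 49 + 5115 = 5164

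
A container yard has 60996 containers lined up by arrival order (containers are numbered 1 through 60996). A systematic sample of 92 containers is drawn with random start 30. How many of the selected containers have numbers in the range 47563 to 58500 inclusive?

17

k = 60996/92 = 663
First selection ≥ 47563: 30 + ⌈(47563−30)/663⌉·663 = 30 + 72×663 = 47766
Last selection ≤ 58500: 30 + ⌊(58500−30)/663⌋·663 = 30 + 88×663 = 58374
Count = 88 − 72 + 1 = 17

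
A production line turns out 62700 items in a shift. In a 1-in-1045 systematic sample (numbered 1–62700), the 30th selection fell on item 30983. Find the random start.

678

k = 1045
r = 30983 − (30−1)×1045 = 30983 − 30305 = 678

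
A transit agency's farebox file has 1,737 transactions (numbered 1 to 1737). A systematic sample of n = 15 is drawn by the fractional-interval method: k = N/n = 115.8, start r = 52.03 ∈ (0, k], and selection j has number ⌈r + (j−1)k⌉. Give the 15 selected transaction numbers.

j=1: r + 0k = 52.03 → ⌈·⌉ = 53
j=2: r + 1k = 167.83 → ⌈·⌉ = 168
j=3: r + 2k = 283.63 → ⌈·⌉ = 284
j=4: r + 3k = 399.43 → ⌈·⌉ = 400
j=5: r + 4k = 515.23 → ⌈·⌉ = 516
j=6: r + 5k = 631.03 → ⌈·⌉ = 632
j=7: r + 6k = 746.83 → ⌈·⌉ = 747
j=8: r + 7k = 862.63 → ⌈·⌉ = 863
j=9: r + 8k = 978.43 → ⌈·⌉ = 979
j=10: r + 9k = 1094.23 → ⌈·⌉ = 1095
j=11: r + 10k = 1210.03 → ⌈·⌉ = 1211
j=12: r + 11k = 1325.83 → ⌈·⌉ = 1326
j=13: r + 12k = 1441.63 → ⌈·⌉ = 1442
j=14: r + 13k = 1557.43 → ⌈·⌉ = 1558
j=15: r + 14k = 1673.23 → ⌈·⌉ = 1674

53, 168, 284, 400, 516, 632, 747, 863, 979, 1095, 1211, 1326, 1442, 1558, 1674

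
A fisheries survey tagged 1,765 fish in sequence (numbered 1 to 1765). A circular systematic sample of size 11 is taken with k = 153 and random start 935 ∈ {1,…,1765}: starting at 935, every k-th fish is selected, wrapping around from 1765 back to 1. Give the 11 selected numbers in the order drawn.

935, 1088, 1241, 1394, 1547, 1700, 88, 241, 394, 547, 700

Selection 1: 935
Selection 2: 935 + 153 = 1088
Selection 3: 1088 + 153 = 1241
Selection 4: 1241 + 153 = 1394
Selection 5: 1394 + 153 = 1547
Selection 6: 1547 + 153 = 1700
Selection 7: 1700 + 153 = 1853 → 1853 − 1765 = 88
Selection 8: 88 + 153 = 241
Selection 9: 241 + 153 = 394
Selection 10: 394 + 153 = 547
Selection 11: 547 + 153 = 700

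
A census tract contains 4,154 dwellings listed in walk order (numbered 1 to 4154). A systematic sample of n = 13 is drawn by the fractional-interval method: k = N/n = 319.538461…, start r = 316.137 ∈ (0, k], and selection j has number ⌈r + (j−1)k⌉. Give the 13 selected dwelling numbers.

j=1: r + 0k = 316.137 → ⌈·⌉ = 317
j=2: r + 1k = 635.675461… → ⌈·⌉ = 636
j=3: r + 2k = 955.213923… → ⌈·⌉ = 956
j=4: r + 3k = 1274.752384… → ⌈·⌉ = 1275
j=5: r + 4k = 1594.290846… → ⌈·⌉ = 1595
j=6: r + 5k = 1913.829307… → ⌈·⌉ = 1914
j=7: r + 6k = 2233.367769… → ⌈·⌉ = 2234
j=8: r + 7k = 2552.906230… → ⌈·⌉ = 2553
j=9: r + 8k = 2872.444692… → ⌈·⌉ = 2873
j=10: r + 9k = 3191.983153… → ⌈·⌉ = 3192
j=11: r + 10k = 3511.521615… → ⌈·⌉ = 3512
j=12: r + 11k = 3831.060076… → ⌈·⌉ = 3832
j=13: r + 12k = 4150.598538… → ⌈·⌉ = 4151

317, 636, 956, 1275, 1595, 1914, 2234, 2553, 2873, 3192, 3512, 3832, 4151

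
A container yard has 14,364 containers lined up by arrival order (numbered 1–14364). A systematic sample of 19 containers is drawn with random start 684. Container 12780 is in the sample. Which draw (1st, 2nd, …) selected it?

k = 14364/19 = 756
position = (12780 − 684)/756 + 1 = 12096/756 + 1 = 16 + 1 = 17

17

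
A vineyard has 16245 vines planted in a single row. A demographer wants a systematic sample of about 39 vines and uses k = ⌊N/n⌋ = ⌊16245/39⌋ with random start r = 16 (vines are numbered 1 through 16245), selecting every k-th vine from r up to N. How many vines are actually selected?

40

k = ⌊16245/39⌋ = 416
Achieved size = ⌊(16245 − 16)/416⌋ + 1 = ⌊16229/416⌋ + 1 = 39 + 1 = 40
(last selection: 16 + 39×416 = 16240 ≤ 16245; next would be 16656 > 16245)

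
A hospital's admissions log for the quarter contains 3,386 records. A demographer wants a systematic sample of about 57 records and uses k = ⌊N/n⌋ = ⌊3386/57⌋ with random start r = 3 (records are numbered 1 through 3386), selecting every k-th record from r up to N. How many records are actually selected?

k = ⌊3386/57⌋ = 59
Achieved size = ⌊(3386 − 3)/59⌋ + 1 = ⌊3383/59⌋ + 1 = 57 + 1 = 58
(last selection: 3 + 57×59 = 3366 ≤ 3386; next would be 3425 > 3386)

58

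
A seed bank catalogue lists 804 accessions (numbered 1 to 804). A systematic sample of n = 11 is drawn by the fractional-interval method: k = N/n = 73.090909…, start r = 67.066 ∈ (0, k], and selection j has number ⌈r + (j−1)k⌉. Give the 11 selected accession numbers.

68, 141, 214, 287, 360, 433, 506, 579, 652, 725, 798

j=1: r + 0k = 67.066 → ⌈·⌉ = 68
j=2: r + 1k = 140.156909… → ⌈·⌉ = 141
j=3: r + 2k = 213.247818… → ⌈·⌉ = 214
j=4: r + 3k = 286.338727… → ⌈·⌉ = 287
j=5: r + 4k = 359.429636… → ⌈·⌉ = 360
j=6: r + 5k = 432.520545… → ⌈·⌉ = 433
j=7: r + 6k = 505.611454… → ⌈·⌉ = 506
j=8: r + 7k = 578.702363… → ⌈·⌉ = 579
j=9: r + 8k = 651.793272… → ⌈·⌉ = 652
j=10: r + 9k = 724.884181… → ⌈·⌉ = 725
j=11: r + 10k = 797.975090… → ⌈·⌉ = 798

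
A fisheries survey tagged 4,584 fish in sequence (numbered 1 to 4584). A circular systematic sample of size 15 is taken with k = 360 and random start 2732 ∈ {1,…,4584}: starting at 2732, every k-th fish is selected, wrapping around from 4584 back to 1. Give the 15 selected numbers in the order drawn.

2732, 3092, 3452, 3812, 4172, 4532, 308, 668, 1028, 1388, 1748, 2108, 2468, 2828, 3188

Selection 1: 2732
Selection 2: 2732 + 360 = 3092
Selection 3: 3092 + 360 = 3452
Selection 4: 3452 + 360 = 3812
Selection 5: 3812 + 360 = 4172
Selection 6: 4172 + 360 = 4532
Selection 7: 4532 + 360 = 4892 → 4892 − 4584 = 308
Selection 8: 308 + 360 = 668
Selection 9: 668 + 360 = 1028
Selection 10: 1028 + 360 = 1388
Selection 11: 1388 + 360 = 1748
Selection 12: 1748 + 360 = 2108
Selection 13: 2108 + 360 = 2468
Selection 14: 2468 + 360 = 2828
Selection 15: 2828 + 360 = 3188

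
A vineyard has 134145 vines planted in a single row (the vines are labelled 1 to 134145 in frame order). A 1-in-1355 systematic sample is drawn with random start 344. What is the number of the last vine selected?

133134

k = 1355
99th selection = r + (99−1)·k = 344 + 98×1355 = 344 + 132790 = 133134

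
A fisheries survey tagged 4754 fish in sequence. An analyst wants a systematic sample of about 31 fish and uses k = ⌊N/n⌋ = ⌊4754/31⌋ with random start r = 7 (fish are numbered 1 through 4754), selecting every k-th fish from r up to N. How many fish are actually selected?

k = ⌊4754/31⌋ = 153
Achieved size = ⌊(4754 − 7)/153⌋ + 1 = ⌊4747/153⌋ + 1 = 31 + 1 = 32
(last selection: 7 + 31×153 = 4750 ≤ 4754; next would be 4903 > 4754)

32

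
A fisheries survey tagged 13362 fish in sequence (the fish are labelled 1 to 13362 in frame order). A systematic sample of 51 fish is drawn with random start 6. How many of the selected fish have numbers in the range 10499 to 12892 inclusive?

9

k = 13362/51 = 262
First selection ≥ 10499: 6 + ⌈(10499−6)/262⌉·262 = 6 + 41×262 = 10748
Last selection ≤ 12892: 6 + ⌊(12892−6)/262⌋·262 = 6 + 49×262 = 12844
Count = 49 − 41 + 1 = 9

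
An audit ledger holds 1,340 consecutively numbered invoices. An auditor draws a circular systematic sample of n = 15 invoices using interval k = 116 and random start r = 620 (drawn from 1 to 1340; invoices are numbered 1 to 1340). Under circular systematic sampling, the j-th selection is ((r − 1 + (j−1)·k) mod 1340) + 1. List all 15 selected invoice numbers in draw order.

Selection 1: 620
Selection 2: 620 + 116 = 736
Selection 3: 736 + 116 = 852
Selection 4: 852 + 116 = 968
Selection 5: 968 + 116 = 1084
Selection 6: 1084 + 116 = 1200
Selection 7: 1200 + 116 = 1316
Selection 8: 1316 + 116 = 1432 → 1432 − 1340 = 92
Selection 9: 92 + 116 = 208
Selection 10: 208 + 116 = 324
Selection 11: 324 + 116 = 440
Selection 12: 440 + 116 = 556
Selection 13: 556 + 116 = 672
Selection 14: 672 + 116 = 788
Selection 15: 788 + 116 = 904

620, 736, 852, 968, 1084, 1200, 1316, 92, 208, 324, 440, 556, 672, 788, 904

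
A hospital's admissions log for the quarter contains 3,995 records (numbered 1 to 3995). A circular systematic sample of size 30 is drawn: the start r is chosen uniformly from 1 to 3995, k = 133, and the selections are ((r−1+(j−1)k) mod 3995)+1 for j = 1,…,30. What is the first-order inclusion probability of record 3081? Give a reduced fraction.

6/799

For each position j, as r ranges over 1…3995 the j-th selection hits every record exactly once, so record 3081 is selected for exactly 30 of the 3995 starts.
Inclusion probability = 30/3995 = 6/799.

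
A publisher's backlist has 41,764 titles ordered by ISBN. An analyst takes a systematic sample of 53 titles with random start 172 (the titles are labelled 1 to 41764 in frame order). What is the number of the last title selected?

41148

k = 41764/53 = 788
53rd selection = r + (53−1)·k = 172 + 52×788 = 172 + 40976 = 41148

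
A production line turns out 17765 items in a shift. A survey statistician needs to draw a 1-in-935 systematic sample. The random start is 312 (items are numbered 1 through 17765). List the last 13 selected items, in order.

5922, 6857, 7792, 8727, 9662, 10597, 11532, 12467, 13402, 14337, 15272, 16207, 17142

7th selection = 312 + 6×935 = 5922
8th: 5922 + 935 = 6857
9th: 6857 + 935 = 7792
10th: 7792 + 935 = 8727
11th: 8727 + 935 = 9662
12th: 9662 + 935 = 10597
13th: 10597 + 935 = 11532
14th: 11532 + 935 = 12467
15th: 12467 + 935 = 13402
16th: 13402 + 935 = 14337
17th: 14337 + 935 = 15272
18th: 15272 + 935 = 16207
19th: 16207 + 935 = 17142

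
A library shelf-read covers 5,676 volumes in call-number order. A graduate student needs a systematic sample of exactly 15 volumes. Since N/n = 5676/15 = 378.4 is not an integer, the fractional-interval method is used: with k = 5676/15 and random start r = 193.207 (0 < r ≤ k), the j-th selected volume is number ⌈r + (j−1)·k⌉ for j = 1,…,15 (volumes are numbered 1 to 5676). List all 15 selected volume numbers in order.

194, 572, 951, 1329, 1707, 2086, 2464, 2843, 3221, 3599, 3978, 4356, 4735, 5113, 5491

j=1: r + 0k = 193.207 → ⌈·⌉ = 194
j=2: r + 1k = 571.607 → ⌈·⌉ = 572
j=3: r + 2k = 950.007 → ⌈·⌉ = 951
j=4: r + 3k = 1328.407 → ⌈·⌉ = 1329
j=5: r + 4k = 1706.807 → ⌈·⌉ = 1707
j=6: r + 5k = 2085.207 → ⌈·⌉ = 2086
j=7: r + 6k = 2463.607 → ⌈·⌉ = 2464
j=8: r + 7k = 2842.007 → ⌈·⌉ = 2843
j=9: r + 8k = 3220.407 → ⌈·⌉ = 3221
j=10: r + 9k = 3598.807 → ⌈·⌉ = 3599
j=11: r + 10k = 3977.207 → ⌈·⌉ = 3978
j=12: r + 11k = 4355.607 → ⌈·⌉ = 4356
j=13: r + 12k = 4734.007 → ⌈·⌉ = 4735
j=14: r + 13k = 5112.407 → ⌈·⌉ = 5113
j=15: r + 14k = 5490.807 → ⌈·⌉ = 5491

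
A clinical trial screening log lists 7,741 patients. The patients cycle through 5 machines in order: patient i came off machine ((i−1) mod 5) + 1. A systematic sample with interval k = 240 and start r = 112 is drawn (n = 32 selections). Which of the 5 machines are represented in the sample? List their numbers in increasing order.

2

Consecutive selections differ by k = 240, so their machine numbers differ by 240 mod 5 = 0.
gcd(240, 5) = 5, so the sample visits 5/5 = 1 distinct residues mod 5.
Start 112 is machine 2; the machines hit are 2.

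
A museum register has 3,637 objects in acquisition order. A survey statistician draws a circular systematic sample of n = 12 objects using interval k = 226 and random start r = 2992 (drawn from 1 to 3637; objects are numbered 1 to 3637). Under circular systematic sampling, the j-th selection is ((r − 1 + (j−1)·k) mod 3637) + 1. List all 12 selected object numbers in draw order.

Selection 1: 2992
Selection 2: 2992 + 226 = 3218
Selection 3: 3218 + 226 = 3444
Selection 4: 3444 + 226 = 3670 → 3670 − 3637 = 33
Selection 5: 33 + 226 = 259
Selection 6: 259 + 226 = 485
Selection 7: 485 + 226 = 711
Selection 8: 711 + 226 = 937
Selection 9: 937 + 226 = 1163
Selection 10: 1163 + 226 = 1389
Selection 11: 1389 + 226 = 1615
Selection 12: 1615 + 226 = 1841

2992, 3218, 3444, 33, 259, 485, 711, 937, 1163, 1389, 1615, 1841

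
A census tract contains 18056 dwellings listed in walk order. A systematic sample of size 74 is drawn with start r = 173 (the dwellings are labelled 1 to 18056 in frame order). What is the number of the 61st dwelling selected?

k = 18056/74 = 244
61st selection = r + (61−1)·k = 173 + 60×244 = 173 + 14640 = 14813

14813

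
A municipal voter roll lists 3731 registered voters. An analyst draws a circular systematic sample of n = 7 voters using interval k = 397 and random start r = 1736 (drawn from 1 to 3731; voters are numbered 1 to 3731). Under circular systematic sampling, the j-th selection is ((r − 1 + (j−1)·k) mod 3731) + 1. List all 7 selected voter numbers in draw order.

Selection 1: 1736
Selection 2: 1736 + 397 = 2133
Selection 3: 2133 + 397 = 2530
Selection 4: 2530 + 397 = 2927
Selection 5: 2927 + 397 = 3324
Selection 6: 3324 + 397 = 3721
Selection 7: 3721 + 397 = 4118 → 4118 − 3731 = 387

1736, 2133, 2530, 2927, 3324, 3721, 387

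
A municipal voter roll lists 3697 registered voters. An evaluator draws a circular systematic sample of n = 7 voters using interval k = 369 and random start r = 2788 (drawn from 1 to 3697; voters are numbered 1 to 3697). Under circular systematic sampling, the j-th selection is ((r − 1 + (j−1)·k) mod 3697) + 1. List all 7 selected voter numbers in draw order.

2788, 3157, 3526, 198, 567, 936, 1305

Selection 1: 2788
Selection 2: 2788 + 369 = 3157
Selection 3: 3157 + 369 = 3526
Selection 4: 3526 + 369 = 3895 → 3895 − 3697 = 198
Selection 5: 198 + 369 = 567
Selection 6: 567 + 369 = 936
Selection 7: 936 + 369 = 1305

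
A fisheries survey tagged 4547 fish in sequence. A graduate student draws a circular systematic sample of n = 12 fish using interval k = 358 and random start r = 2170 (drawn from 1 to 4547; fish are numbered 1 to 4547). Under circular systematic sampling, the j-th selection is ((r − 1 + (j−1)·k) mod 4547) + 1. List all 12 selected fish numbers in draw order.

Selection 1: 2170
Selection 2: 2170 + 358 = 2528
Selection 3: 2528 + 358 = 2886
Selection 4: 2886 + 358 = 3244
Selection 5: 3244 + 358 = 3602
Selection 6: 3602 + 358 = 3960
Selection 7: 3960 + 358 = 4318
Selection 8: 4318 + 358 = 4676 → 4676 − 4547 = 129
Selection 9: 129 + 358 = 487
Selection 10: 487 + 358 = 845
Selection 11: 845 + 358 = 1203
Selection 12: 1203 + 358 = 1561

2170, 2528, 2886, 3244, 3602, 3960, 4318, 129, 487, 845, 1203, 1561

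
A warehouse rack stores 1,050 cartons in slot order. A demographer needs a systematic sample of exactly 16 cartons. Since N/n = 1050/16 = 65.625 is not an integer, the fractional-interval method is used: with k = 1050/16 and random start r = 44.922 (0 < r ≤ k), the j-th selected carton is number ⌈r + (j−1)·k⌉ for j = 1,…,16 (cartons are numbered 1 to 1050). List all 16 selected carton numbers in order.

45, 111, 177, 242, 308, 374, 439, 505, 570, 636, 702, 767, 833, 899, 964, 1030

j=1: r + 0k = 44.922 → ⌈·⌉ = 45
j=2: r + 1k = 110.547 → ⌈·⌉ = 111
j=3: r + 2k = 176.172 → ⌈·⌉ = 177
j=4: r + 3k = 241.797 → ⌈·⌉ = 242
j=5: r + 4k = 307.422 → ⌈·⌉ = 308
j=6: r + 5k = 373.047 → ⌈·⌉ = 374
j=7: r + 6k = 438.672 → ⌈·⌉ = 439
j=8: r + 7k = 504.297 → ⌈·⌉ = 505
j=9: r + 8k = 569.922 → ⌈·⌉ = 570
j=10: r + 9k = 635.547 → ⌈·⌉ = 636
j=11: r + 10k = 701.172 → ⌈·⌉ = 702
j=12: r + 11k = 766.797 → ⌈·⌉ = 767
j=13: r + 12k = 832.422 → ⌈·⌉ = 833
j=14: r + 13k = 898.047 → ⌈·⌉ = 899
j=15: r + 14k = 963.672 → ⌈·⌉ = 964
j=16: r + 15k = 1029.297 → ⌈·⌉ = 1030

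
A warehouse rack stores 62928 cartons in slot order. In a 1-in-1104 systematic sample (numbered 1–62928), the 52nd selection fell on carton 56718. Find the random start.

k = 1104
r = 56718 − (52−1)×1104 = 56718 − 56304 = 414

414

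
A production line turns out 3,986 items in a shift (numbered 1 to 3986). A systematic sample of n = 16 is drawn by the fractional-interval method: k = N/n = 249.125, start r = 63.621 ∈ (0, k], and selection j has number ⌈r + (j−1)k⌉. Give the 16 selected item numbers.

64, 313, 562, 811, 1061, 1310, 1559, 1808, 2057, 2306, 2555, 2804, 3054, 3303, 3552, 3801

j=1: r + 0k = 63.621 → ⌈·⌉ = 64
j=2: r + 1k = 312.746 → ⌈·⌉ = 313
j=3: r + 2k = 561.871 → ⌈·⌉ = 562
j=4: r + 3k = 810.996 → ⌈·⌉ = 811
j=5: r + 4k = 1060.121 → ⌈·⌉ = 1061
j=6: r + 5k = 1309.246 → ⌈·⌉ = 1310
j=7: r + 6k = 1558.371 → ⌈·⌉ = 1559
j=8: r + 7k = 1807.496 → ⌈·⌉ = 1808
j=9: r + 8k = 2056.621 → ⌈·⌉ = 2057
j=10: r + 9k = 2305.746 → ⌈·⌉ = 2306
j=11: r + 10k = 2554.871 → ⌈·⌉ = 2555
j=12: r + 11k = 2803.996 → ⌈·⌉ = 2804
j=13: r + 12k = 3053.121 → ⌈·⌉ = 3054
j=14: r + 13k = 3302.246 → ⌈·⌉ = 3303
j=15: r + 14k = 3551.371 → ⌈·⌉ = 3552
j=16: r + 15k = 3800.496 → ⌈·⌉ = 3801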